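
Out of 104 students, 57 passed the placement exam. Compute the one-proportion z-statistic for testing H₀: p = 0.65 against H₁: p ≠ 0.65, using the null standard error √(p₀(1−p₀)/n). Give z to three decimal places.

z = -2.179

Sample proportion p̂ = 57/104 = 0.54808.
SE₀ = √(0.65·0.35/104) = 0.046771.
z = (0.54808 − 0.65)/0.046771 = -0.10192/0.046771 = -2.179.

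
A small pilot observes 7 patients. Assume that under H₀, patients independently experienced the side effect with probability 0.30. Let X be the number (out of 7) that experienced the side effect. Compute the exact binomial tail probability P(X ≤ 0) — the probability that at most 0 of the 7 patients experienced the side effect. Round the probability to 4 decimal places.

P = 0.0824

X ~ Binomial(n=7, p=0.30).
P(X ≤ 0) = C(7,0)·0.30^0·0.70^7.
= 0.082354 = 0.0824.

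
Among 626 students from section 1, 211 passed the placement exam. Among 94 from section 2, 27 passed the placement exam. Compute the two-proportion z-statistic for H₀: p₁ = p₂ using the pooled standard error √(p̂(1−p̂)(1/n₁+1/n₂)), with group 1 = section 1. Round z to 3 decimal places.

z = 0.958

Sample proportions: p̂₁ = 211/626 = 0.33706 and p̂₂ = 27/94 = 0.28723.
Pooled p̂ = (211+27)/(626+94) = 238/720 = 0.33056.
SE = √[p̂(1−p̂)(1/n₁+1/n₂)] = √[0.33056·0.66944·(1/626+1/94)] ≈ 0.052035.
z = 0.04983/0.052035 = 0.958.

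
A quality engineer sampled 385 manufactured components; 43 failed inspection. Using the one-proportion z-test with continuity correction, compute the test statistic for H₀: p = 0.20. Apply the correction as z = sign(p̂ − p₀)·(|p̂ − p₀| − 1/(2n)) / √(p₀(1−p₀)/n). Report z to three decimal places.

z = -4.268

p̂ = 43/385 = 0.11169. p̂ − p₀ = -0.088312.
1/(2n) = 0.001299.
Corrected numerator: |-0.088312| − 0.001299 = 0.087013.
Null standard error: √(0.20·0.80/385) = √0.000415584 = 0.020386.
z = −0.087013/0.020386 = -4.268.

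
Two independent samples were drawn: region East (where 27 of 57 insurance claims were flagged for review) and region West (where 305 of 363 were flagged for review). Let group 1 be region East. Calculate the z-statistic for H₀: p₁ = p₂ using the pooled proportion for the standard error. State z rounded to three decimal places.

p̂₁ = 27/57 = 0.47368, p̂₂ = 305/363 = 0.84022.
Pooling: p̂ = 332/420 = 0.79048.
SE = √[p̂(1−p̂)(1/n₁+1/n₂)] = √[0.79048·0.20952·(1/57+1/363)] ≈ 0.057982.
z = (p̂₁ − p̂₂)/SE = (0.47368 − 0.84022)/0.057982 = -0.36654/0.057982 = -6.322.

z = -6.322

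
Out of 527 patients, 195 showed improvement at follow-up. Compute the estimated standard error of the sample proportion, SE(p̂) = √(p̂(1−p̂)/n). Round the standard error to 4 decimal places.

SE = 0.0210

Sample proportion p̂ = 195/527 = 0.37002.
p̂(1−p̂) = 0.233105.
SE = √(0.233105/527) = 0.0210.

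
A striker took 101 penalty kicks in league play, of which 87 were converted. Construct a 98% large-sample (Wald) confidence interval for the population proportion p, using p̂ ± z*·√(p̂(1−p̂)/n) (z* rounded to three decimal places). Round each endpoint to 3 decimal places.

(0.781, 0.941)

With x = 87 successes in n = 101, p̂ = 0.86139.
SE(p̂) = √(0.86139·0.13861/101) = 0.034383.
The 98% critical value is z* = 2.326.
Margin = 2.326·0.034383 = 0.07997.
Interval: 0.86139 ± 0.07997 → (0.781, 0.941).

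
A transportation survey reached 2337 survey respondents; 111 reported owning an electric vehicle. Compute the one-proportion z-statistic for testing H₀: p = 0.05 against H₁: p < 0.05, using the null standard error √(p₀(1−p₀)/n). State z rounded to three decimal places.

z = -0.555

With x = 111 successes in n = 2337, p̂ = 0.04750.
Null standard error: √(0.05·0.95/2337) = √0.000020325 = 0.004508.
z = (0.04750 − 0.05)/0.004508 = -0.00250/0.004508 = -0.555.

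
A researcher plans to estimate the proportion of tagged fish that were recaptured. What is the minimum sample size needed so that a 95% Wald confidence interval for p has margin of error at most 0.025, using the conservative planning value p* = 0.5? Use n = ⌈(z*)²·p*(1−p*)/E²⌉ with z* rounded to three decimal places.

z* = 1.960 at the 95% level.
p*(1−p*) = 0.50·0.50 = 0.2500.
(z*)²·p*(1−p*)/E² = 3.841600·0.2500/0.000625 = 1536.640.
⌈1536.640⌉ = 1537.

n = 1537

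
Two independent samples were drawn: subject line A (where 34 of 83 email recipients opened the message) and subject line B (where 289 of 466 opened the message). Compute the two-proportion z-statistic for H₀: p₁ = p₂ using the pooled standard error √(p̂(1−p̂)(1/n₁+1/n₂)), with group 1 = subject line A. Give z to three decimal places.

z = -3.591

p̂₁ = 34/83 = 0.40964, p̂₂ = 289/466 = 0.62017.
Pooling: p̂ = 323/549 = 0.58834.
SE = √[p̂(1−p̂)(1/n₁+1/n₂)] = √[0.58834·0.41166·(1/83+1/466)] ≈ 0.058632.
z = (p̂₁ − p̂₂)/SE = (0.40964 − 0.62017)/0.058632 = -0.21053/0.058632 = -3.591.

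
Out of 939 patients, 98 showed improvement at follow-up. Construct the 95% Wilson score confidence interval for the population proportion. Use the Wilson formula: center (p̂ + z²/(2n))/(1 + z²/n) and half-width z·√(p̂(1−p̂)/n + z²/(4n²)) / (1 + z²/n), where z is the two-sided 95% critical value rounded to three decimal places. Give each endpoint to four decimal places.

(0.0864, 0.1256)

Here p̂ = 98/939 = 0.10437 and z = 1.960 (z² = 3.841600).
Denominator 1 + z²/n = 1 + 3.841600/939 = 1.004091.
Center = (0.10437 + 0.002046)/1.004091 = 0.10598.
Radicand: p̂(1−p̂)/n + z²/(4n²) = 0.000099546 + 0.000001089 = 0.000100635.
Half-width = z·√(radicand)/denom = 1.960·0.010032/1.004091 = 0.01958.
So the interval runs from 0.0864 to 0.1256.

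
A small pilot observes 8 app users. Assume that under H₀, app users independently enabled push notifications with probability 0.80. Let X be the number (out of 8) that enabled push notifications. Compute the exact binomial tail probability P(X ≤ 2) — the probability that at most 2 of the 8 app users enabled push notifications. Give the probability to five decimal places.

X is binomial with n = 8 and p = 0.80.
P(X ≤ 2) = C(8,0)·0.80^0·0.20^8 + C(8,1)·0.80^1·0.20^7 + C(8,2)·0.80^2·0.20^6.
= 0.000003 + 0.000082 + 0.001147 = 0.00123.

P = 0.00123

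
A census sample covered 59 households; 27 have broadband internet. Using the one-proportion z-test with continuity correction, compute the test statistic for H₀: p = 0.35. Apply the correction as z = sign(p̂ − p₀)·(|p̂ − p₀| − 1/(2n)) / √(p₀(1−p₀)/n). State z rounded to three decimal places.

z = 1.597

p̂ = 27/59 = 0.45763. p̂ − p₀ = 0.107627.
1/(2n) = 0.008475.
Corrected numerator: |0.107627| − 0.008475 = 0.099152.
Null standard error: √(0.35·0.65/59) = √0.003855932 = 0.062096.
z = +0.099152/0.062096 = 1.597.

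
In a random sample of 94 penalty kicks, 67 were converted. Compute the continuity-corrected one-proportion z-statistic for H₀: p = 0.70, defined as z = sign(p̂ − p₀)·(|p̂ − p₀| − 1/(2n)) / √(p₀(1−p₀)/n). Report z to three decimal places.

z = 0.158

With x = 67 successes in n = 94, p̂ = 0.71277. p̂ − p₀ = 0.012766.
Continuity correction 1/(2n) = 1/188 = 0.005319.
Corrected numerator: |0.012766| − 0.005319 = 0.007447.
Under H₀, SE = √(p₀(1−p₀)/n) = √(0.70·0.30/94) = √0.002234043 = 0.047266.
z = +0.007447/0.047266 = 0.158.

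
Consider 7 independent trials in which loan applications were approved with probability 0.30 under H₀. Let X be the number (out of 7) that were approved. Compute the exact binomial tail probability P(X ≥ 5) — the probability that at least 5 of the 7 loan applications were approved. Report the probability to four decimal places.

X is binomial with n = 7 and p = 0.30.
P(X ≥ 5) = C(7,5)·0.30^5·0.70^2 + C(7,6)·0.30^6·0.70^1 + C(7,7)·0.30^7·0.70^0.
= 0.025005 + 0.003572 + 0.000219 = 0.0288.

P = 0.0288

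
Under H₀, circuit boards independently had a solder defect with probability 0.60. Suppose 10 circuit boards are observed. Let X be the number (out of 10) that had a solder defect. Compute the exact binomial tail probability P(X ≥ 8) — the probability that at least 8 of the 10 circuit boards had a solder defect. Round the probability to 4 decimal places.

X is binomial with n = 10 and p = 0.60.
P(X ≥ 8) = C(10,8)·0.60^8·0.40^2 + C(10,9)·0.60^9·0.40^1 + C(10,10)·0.60^10·0.40^0.
= 0.120932 + 0.040311 + 0.006047 = 0.1673.

P = 0.1673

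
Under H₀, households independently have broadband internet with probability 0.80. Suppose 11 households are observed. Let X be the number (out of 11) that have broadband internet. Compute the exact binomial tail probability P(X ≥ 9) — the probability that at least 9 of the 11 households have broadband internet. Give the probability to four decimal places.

P = 0.6174

X is binomial with n = 11 and p = 0.80.
P(X ≥ 9) = C(11,9)·0.80^9·0.20^2 + C(11,10)·0.80^10·0.20^1 + C(11,11)·0.80^11·0.20^0.
= 0.295279 + 0.236223 + 0.085899 = 0.6174.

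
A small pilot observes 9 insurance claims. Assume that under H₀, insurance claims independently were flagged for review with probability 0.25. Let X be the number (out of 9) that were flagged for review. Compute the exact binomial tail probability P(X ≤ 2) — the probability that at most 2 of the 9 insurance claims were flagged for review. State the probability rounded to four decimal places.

X is binomial with n = 9 and p = 0.25.
P(X ≤ 2) = C(9,0)·0.25^0·0.75^9 + C(9,1)·0.25^1·0.75^8 + C(9,2)·0.25^2·0.75^7.
= 0.075085 + 0.225254 + 0.300339 = 0.6007.

P = 0.6007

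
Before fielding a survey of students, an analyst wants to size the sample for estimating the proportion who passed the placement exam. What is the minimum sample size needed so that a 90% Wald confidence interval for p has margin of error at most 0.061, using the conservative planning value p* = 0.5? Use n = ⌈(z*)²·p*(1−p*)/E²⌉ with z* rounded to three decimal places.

n = 182

The 90% critical value is z* = 1.645.
p*(1−p*) = 0.50·0.50 = 0.2500.
Required n before rounding: 2.706025 × 0.2500 / 0.061² = 181.808.
⌈181.808⌉ = 182.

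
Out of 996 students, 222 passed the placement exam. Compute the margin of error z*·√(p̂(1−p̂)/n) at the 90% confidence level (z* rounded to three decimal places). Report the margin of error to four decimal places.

Sample proportion p̂ = 222/996 = 0.22289.
SE(p̂) = √(0.22289·0.77711/996) = 0.013187.
The 90% critical value is z* = 1.645.
Margin of error = z*·SE = 1.645 × 0.013187 = 0.0217.

ME = 0.0217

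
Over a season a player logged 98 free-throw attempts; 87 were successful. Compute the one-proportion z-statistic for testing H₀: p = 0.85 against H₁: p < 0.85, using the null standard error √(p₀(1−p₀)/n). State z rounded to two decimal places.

The sample proportion is 87/98 = 0.88776.
Under H₀, SE = √(p₀(1−p₀)/n) = √(0.85·0.15/98) = √0.001301020 = 0.036070.
Test statistic: z = 0.03776/0.036070 = 1.05.

z = 1.05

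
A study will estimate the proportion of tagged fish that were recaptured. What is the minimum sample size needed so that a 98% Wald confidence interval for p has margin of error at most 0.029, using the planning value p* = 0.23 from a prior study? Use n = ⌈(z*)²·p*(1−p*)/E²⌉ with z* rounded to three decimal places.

n = 1140

z* = 2.326 at the 98% level.
p*(1−p*) = 0.23·0.77 = 0.1771.
Required n before rounding: 5.410276 × 0.1771 / 0.029² = 1139.310.
Rounding up, n = 1140.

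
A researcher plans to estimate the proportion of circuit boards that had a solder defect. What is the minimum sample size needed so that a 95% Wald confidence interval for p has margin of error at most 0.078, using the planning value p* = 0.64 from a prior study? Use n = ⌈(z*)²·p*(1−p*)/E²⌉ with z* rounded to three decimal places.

The 95% critical value is z* = 1.960.
p*(1−p*) = 0.2304.
(z*)²·p*(1−p*)/E² = 3.841600·0.2304/0.006084 = 145.481.
Rounding up, n = 146.

n = 146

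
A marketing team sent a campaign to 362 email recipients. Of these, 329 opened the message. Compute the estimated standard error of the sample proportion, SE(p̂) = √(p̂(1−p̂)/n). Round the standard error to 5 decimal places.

p̂ = 329/362 = 0.90884.
p̂(1−p̂) = 0.082850.
Dividing by n and taking the root: √0.000228867 = 0.01513.

SE = 0.01513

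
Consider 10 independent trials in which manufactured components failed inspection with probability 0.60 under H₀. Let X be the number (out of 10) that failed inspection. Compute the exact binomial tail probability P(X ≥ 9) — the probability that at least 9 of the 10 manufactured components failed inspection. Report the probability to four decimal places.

P = 0.0464

X ~ Binomial(n=10, p=0.60).
P(X ≥ 9) = C(10,9)·0.60^9·0.40^1 + C(10,10)·0.60^10·0.40^0.
= 0.040311 + 0.006047 = 0.0464.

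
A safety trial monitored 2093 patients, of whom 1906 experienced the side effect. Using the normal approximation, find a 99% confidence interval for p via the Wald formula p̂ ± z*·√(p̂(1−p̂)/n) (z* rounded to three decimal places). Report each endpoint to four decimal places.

p̂ = 1906/2093 = 0.91065.
SE = √(p̂(1−p̂)/n) = √(0.081363/2093) = 0.006235.
The 99% critical value is z* = 2.576.
Margin of error: 2.576 × 0.006235 = 0.01606.
CI: 0.91065 ± 0.01606 = (0.8946, 0.9267).

(0.8946, 0.9267)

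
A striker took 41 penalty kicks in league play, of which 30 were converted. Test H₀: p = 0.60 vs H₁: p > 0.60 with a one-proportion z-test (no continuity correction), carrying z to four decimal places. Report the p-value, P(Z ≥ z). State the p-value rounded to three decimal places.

p-value = 0.043

The sample proportion is 30/41 = 0.73171.
SE₀ = √(0.60·0.40/41) = 0.076509.
Test statistic (full precision, shown to 4 dp): z = (30/41 − 0.60)/SE₀ ≈ 1.7215.
p-value = P(Z ≥ z) with z = 1.7215 → 0.043.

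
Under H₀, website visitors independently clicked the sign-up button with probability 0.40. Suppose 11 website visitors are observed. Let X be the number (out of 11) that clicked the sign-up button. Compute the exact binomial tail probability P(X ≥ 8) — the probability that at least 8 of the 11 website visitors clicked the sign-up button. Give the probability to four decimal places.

X ~ Binomial(n=11, p=0.40).
P(X ≥ 8) = C(11,8)·0.40^8·0.60^3 + C(11,9)·0.40^9·0.60^2 + C(11,10)·0.40^10·0.60^1 + C(11,11)·0.40^11·0.60^0.
= 0.023357 + 0.005190 + 0.000692 + 0.000042 = 0.0293.

P = 0.0293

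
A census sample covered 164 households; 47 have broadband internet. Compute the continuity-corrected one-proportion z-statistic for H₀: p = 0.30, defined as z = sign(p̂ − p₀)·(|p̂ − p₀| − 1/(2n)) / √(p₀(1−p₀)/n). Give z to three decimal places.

The sample proportion is 47/164 = 0.28659. p̂ − p₀ = -0.013415.
1/(2n) = 0.003049.
Corrected numerator: |-0.013415| − 0.003049 = 0.010366.
Null standard error: √(0.30·0.70/164) = √0.001280488 = 0.035784.
z = −0.010366/0.035784 = -0.290.

z = -0.290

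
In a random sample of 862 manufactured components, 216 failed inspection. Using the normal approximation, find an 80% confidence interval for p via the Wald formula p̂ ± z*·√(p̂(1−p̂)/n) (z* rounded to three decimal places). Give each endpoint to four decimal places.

(0.2317, 0.2695)

With x = 216 successes in n = 862, p̂ = 0.25058.
Standard error of p̂: √(0.187790/862) = √0.000217853 = 0.014760.
z* = 1.282 at the 80% level.
Margin = 1.282·0.014760 = 0.01892.
Interval: 0.25058 ± 0.01892 → (0.2317, 0.2695).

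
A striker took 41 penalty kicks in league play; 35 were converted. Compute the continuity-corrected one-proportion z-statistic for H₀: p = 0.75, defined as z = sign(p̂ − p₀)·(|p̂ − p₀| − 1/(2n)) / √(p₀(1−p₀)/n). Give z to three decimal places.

z = 1.353

The sample proportion is 35/41 = 0.85366. p̂ − p₀ = 0.103659.
Continuity correction 1/(2n) = 1/82 = 0.012195.
Corrected numerator: |0.103659| − 0.012195 = 0.091464.
SE₀ = √(0.75·0.25/41) = 0.067625.
z = (+)0.091464/0.067625 = 1.353.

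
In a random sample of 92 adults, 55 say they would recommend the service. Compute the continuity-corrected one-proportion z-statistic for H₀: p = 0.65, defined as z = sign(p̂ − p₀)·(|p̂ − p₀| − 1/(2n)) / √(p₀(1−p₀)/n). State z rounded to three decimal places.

z = -0.940

With x = 55 successes in n = 92, p̂ = 0.59783. p̂ − p₀ = -0.052174.
Continuity correction 1/(2n) = 1/184 = 0.005435.
Corrected numerator: |-0.052174| − 0.005435 = 0.046739.
SE₀ = √(0.65·0.35/92) = 0.049728.
z = (−)0.046739/0.049728 = -0.940.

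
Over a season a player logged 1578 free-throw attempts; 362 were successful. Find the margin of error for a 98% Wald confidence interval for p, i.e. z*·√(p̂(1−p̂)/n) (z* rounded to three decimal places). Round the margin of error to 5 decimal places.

p̂ = 362/1578 = 0.22940.
SE(p̂) = √(0.22940·0.77060/1578) = 0.010584.
For 98% confidence, z* = 2.326.
So ME = 0.02462.

ME = 0.02462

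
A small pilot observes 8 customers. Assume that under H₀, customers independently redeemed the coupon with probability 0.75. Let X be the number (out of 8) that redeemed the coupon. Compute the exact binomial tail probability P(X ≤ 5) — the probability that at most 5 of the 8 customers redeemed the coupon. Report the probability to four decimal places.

X ~ Binomial(n=8, p=0.75).
P(X ≤ 5) = Σ_{j=0}^{5} C(8,j)·0.75^j·0.25^{8−j}.
= 0.000015 + 0.000366 + 0.003845 + 0.023071 + 0.086517 + 0.207642 = 0.3215.

P = 0.3215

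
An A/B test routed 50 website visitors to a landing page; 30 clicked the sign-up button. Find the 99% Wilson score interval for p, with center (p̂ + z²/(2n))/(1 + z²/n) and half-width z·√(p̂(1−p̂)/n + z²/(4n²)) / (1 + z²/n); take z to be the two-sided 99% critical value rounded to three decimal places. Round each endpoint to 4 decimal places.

Here p̂ = 30/50 = 0.60000 and z = 2.576 (z² = 6.635776).
1 + z²/n = 1.132716.
Adjusted center: (0.60000 + z²/(2n))/1.132716 = 0.58828.
Radicand: p̂(1−p̂)/n + z²/(4n²) = 0.004800000 + 0.000663578 = 0.005463578.
Half-width = 2.576·√0.005463578/1.132716 = 0.16810.
So the interval runs from 0.4202 to 0.7564.

(0.4202, 0.7564)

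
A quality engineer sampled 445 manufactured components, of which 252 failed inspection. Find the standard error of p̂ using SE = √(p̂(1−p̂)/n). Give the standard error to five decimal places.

The sample proportion is 252/445 = 0.56629.
p̂(1−p̂) = 0.245606.
SE = √(0.245606/445) = √0.000551924 = 0.02349.

SE = 0.02349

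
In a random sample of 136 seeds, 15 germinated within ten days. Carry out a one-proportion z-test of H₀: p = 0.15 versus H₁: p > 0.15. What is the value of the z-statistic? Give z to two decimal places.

z = -1.30

p̂ = 15/136 = 0.11029.
SE₀ = √(0.15·0.85/136) = 0.030619.
z = (p̂ − p₀)/SE = (0.11029 − 0.15)/0.030619 = -1.30.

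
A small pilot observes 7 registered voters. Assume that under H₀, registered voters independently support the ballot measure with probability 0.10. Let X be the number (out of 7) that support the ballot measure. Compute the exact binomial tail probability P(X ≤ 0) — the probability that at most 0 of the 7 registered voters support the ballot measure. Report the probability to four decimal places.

X is binomial with n = 7 and p = 0.10.
P(X ≤ 0) = C(7,0)·0.10^0·0.90^7.
= 0.478297 = 0.4783.

P = 0.4783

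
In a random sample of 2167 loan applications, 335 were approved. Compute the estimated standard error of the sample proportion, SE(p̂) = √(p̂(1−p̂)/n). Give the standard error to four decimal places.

Sample proportion p̂ = 335/2167 = 0.15459.
p̂(1−p̂) = 0.15459·0.84541 = 0.130692.
Dividing by n and taking the root: √0.000060310 = 0.0078.

SE = 0.0078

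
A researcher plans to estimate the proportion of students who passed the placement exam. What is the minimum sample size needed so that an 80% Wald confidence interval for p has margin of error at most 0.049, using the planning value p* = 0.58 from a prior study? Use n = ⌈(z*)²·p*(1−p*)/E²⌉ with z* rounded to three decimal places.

n = 167

The 80% critical value is z* = 1.282.
p*(1−p*) = 0.58·0.42 = 0.2436.
(z*)²·p*(1−p*)/E² = 1.643524·0.2436/0.002401 = 166.748.
⌈166.748⌉ = 167.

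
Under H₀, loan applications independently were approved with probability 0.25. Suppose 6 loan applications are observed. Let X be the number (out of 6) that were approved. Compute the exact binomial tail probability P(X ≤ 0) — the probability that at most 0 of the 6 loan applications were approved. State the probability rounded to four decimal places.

X is binomial with n = 6 and p = 0.25.
P(X ≤ 0) = C(6,0)·0.25^0·0.75^6.
= 0.177979 = 0.1780.

P = 0.1780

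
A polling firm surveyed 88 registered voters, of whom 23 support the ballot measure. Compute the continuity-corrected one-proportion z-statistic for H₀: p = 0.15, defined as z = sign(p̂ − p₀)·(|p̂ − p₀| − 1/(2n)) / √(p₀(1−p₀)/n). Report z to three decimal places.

z = 2.776

Sample proportion p̂ = 23/88 = 0.26136. p̂ − p₀ = 0.111364.
1/(2n) = 0.005682.
Corrected numerator: |0.111364| − 0.005682 = 0.105682.
Under H₀, SE = √(p₀(1−p₀)/n) = √(0.15·0.85/88) = √0.001448864 = 0.038064.
z = +0.105682/0.038064 = 2.776.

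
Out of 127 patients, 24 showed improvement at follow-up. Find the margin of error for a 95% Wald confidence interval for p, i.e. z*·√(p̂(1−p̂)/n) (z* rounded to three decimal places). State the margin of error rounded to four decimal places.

p̂ = 24/127 = 0.18898.
SE = √(p̂(1−p̂)/n) = √(0.153264/127) = 0.034739.
The 95% critical value is z* = 1.960.
So ME = 0.0681.

ME = 0.0681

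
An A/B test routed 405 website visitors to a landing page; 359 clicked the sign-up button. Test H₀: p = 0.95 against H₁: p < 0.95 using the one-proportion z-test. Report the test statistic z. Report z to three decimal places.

z = -5.871

Sample proportion p̂ = 359/405 = 0.88642.
SE₀ = √(0.95·0.05/405) = 0.010830.
z = (p̂ − p₀)/SE = (0.88642 − 0.95)/0.010830 = -5.871.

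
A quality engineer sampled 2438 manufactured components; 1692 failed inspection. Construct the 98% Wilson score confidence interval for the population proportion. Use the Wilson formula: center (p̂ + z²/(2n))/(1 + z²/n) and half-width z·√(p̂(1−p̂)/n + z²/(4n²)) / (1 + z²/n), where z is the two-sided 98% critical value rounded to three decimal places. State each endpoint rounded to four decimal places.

(0.6719, 0.7153)

p̂ = 1692/2438 = 0.69401; z = 2.326, so z² = 5.410276.
1 + z²/n = 1.002219.
Adjusted center: (0.69401 + z²/(2n))/1.002219 = 0.69358.
Radicand: p̂(1−p̂)/n + z²/(4n²) = 0.000087104 + 0.000000228 = 0.000087332.
Half-width = z·√(radicand)/denom = 2.326·0.009345/1.002219 = 0.02169.
Interval: 0.69358 ± 0.02169 → (0.6719, 0.7153).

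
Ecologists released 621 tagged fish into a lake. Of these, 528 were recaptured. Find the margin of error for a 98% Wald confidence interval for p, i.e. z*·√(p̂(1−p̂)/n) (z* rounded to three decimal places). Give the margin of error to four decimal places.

p̂ = 528/621 = 0.85024.
SE = √(p̂(1−p̂)/n) = √(0.127331/621) = 0.014319.
The 98% critical value is z* = 2.326.
So ME = 0.0333.

ME = 0.0333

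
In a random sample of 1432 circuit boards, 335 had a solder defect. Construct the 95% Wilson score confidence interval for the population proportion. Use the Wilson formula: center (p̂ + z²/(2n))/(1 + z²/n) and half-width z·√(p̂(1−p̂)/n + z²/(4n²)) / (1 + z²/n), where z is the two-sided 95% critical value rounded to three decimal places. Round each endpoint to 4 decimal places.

(0.2127, 0.2566)

p̂ = 335/1432 = 0.23394; z = 1.960, so z² = 3.841600.
1 + z²/n = 1.002683.
Center = (0.23394 + 0.001341)/1.002683 = 0.23465.
Radicand: p̂(1−p̂)/n + z²/(4n²) = 0.000125148 + 0.000000468 = 0.000125616.
Half-width = 1.960·√0.000125616/1.002683 = 0.02191.
CI: 0.23465 ± 0.02191 = (0.2127, 0.2566).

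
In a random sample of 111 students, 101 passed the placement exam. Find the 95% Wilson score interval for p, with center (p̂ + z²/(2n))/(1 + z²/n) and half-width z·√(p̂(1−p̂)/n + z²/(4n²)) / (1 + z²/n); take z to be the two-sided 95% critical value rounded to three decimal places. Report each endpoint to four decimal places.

Here p̂ = 101/111 = 0.90991 and z = 1.960 (z² = 3.841600).
1 + z²/n = 1.034609.
Adjusted center: (0.90991 + z²/(2n))/1.034609 = 0.89620.
Radicand: p̂(1−p̂)/n + z²/(4n²) = 0.000738503 + 0.000077948 = 0.000816451.
Half-width = z·√(radicand)/denom = 1.960·0.028574/1.034609 = 0.05413.
Interval: 0.89620 ± 0.05413 → (0.8421, 0.9503).

(0.8421, 0.9503)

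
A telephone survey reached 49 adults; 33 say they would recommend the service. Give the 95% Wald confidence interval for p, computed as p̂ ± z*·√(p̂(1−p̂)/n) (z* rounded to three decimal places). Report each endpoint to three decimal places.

With x = 33 successes in n = 49, p̂ = 0.67347.
Standard error of p̂: √(0.219908/49) = √0.004487926 = 0.066992.
For 95% confidence, z* = 1.960.
Margin = 1.960·0.066992 = 0.13130.
So the interval runs from 0.542 to 0.805.

(0.542, 0.805)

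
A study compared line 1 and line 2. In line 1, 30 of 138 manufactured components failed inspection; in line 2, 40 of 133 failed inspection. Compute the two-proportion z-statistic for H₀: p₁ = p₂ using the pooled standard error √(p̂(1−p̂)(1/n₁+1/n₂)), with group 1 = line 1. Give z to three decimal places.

p̂₁ = 30/138 = 0.21739, p̂₂ = 40/133 = 0.30075.
Pooling: p̂ = 70/271 = 0.25830.
SE = √[p̂(1−p̂)(1/n₁+1/n₂)] = √[0.25830·0.74170·(1/138+1/133)] ≈ 0.053186.
z = -0.08336/0.053186 = -1.567.

z = -1.567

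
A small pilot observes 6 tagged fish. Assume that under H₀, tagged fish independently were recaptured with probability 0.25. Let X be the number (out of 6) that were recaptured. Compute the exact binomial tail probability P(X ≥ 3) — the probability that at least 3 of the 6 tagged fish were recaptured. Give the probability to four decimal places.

P = 0.1694

X is binomial with n = 6 and p = 0.25.
P(X ≥ 3) = C(6,3)·0.25^3·0.75^3 + C(6,4)·0.25^4·0.75^2 + C(6,5)·0.25^5·0.75^1 + C(6,6)·0.25^6·0.75^0.
= 0.131836 + 0.032959 + 0.004395 + 0.000244 = 0.1694.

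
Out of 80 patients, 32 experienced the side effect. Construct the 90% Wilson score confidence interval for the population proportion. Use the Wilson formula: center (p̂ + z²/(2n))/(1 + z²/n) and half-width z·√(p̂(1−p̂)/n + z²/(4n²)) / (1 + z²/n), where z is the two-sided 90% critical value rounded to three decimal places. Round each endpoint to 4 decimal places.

p̂ = 32/80 = 0.40000; z = 1.645, so z² = 2.706025.
Denominator 1 + z²/n = 1 + 2.706025/80 = 1.033825.
Adjusted center: (0.40000 + z²/(2n))/1.033825 = 0.40327.
Radicand: p̂(1−p̂)/n + z²/(4n²) = 0.003000000 + 0.000105704 = 0.003105704.
Half-width = z·√(radicand)/denom = 1.645·0.055729/1.033825 = 0.08867.
Interval: 0.40327 ± 0.08867 → (0.3146, 0.4919).

(0.3146, 0.4919)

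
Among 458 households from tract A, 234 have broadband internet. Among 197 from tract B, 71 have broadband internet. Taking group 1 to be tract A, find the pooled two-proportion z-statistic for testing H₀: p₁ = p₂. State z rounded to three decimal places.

z = 3.541

Sample proportions: p̂₁ = 234/458 = 0.51092 and p̂₂ = 71/197 = 0.36041.
Pooling: p̂ = 305/655 = 0.46565.
SE = √[p̂(1−p̂)(1/n₁+1/n₂)] = √[0.46565·0.53435·(1/458+1/197)] ≈ 0.042501.
z = 0.15051/0.042501 = 3.541.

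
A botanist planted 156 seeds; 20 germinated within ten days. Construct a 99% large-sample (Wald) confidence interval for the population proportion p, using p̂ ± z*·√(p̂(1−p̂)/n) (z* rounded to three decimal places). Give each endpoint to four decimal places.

(0.0593, 0.1972)

With x = 20 successes in n = 156, p̂ = 0.12821.
SE = √(p̂(1−p̂)/n) = √(0.111769/156) = 0.026767.
For 99% confidence, z* = 2.576.
Margin = 2.576·0.026767 = 0.06895.
Interval: 0.12821 ± 0.06895 → (0.0593, 0.1972).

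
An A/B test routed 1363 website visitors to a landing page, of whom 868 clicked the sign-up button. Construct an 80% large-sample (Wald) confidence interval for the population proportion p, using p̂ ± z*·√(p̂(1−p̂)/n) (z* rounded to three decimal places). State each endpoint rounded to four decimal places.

(0.6201, 0.6535)

With x = 868 successes in n = 1363, p̂ = 0.63683.
SE = √(p̂(1−p̂)/n) = √(0.231277/1363) = 0.013026.
The 80% critical value is z* = 1.282.
Margin of error: 1.282 × 0.013026 = 0.01670.
Interval: 0.63683 ± 0.01670 → (0.6201, 0.6535).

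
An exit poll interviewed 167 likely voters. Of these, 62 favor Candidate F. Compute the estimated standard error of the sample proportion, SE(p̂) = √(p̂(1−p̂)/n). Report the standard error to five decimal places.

SE = 0.03739

With x = 62 successes in n = 167, p̂ = 0.37126.
p̂(1−p̂) = 0.37126·0.62874 = 0.233426.
SE = √(0.233426/167) = 0.03739.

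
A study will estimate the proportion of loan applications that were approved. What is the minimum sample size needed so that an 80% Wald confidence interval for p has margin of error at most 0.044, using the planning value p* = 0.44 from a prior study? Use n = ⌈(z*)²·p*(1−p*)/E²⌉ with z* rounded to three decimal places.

For 80% confidence, z* = 1.282.
p*(1−p*) = 0.44·0.56 = 0.2464.
(z*)²·p*(1−p*)/E² = 1.643524·0.2464/0.001936 = 209.176.
Rounding up, n = 210.

n = 210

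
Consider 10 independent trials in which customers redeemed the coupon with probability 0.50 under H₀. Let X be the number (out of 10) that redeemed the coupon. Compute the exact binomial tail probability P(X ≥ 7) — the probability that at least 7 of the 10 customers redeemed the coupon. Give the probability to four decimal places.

P = 0.1719

X ~ Binomial(n=10, p=0.50).
P(X ≥ 7) = C(10,7)·0.50^7·0.50^3 + C(10,8)·0.50^8·0.50^2 + C(10,9)·0.50^9·0.50^1 + C(10,10)·0.50^10·0.50^0.
= 0.117188 + 0.043945 + 0.009766 + 0.000977 = 0.1719.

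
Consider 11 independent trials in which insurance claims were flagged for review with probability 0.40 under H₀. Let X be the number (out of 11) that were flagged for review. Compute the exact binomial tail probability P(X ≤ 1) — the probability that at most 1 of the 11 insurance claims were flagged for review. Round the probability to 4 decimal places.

P = 0.0302

X is binomial with n = 11 and p = 0.40.
P(X ≤ 1) = C(11,0)·0.40^0·0.60^11 + C(11,1)·0.40^1·0.60^10.
= 0.003628 + 0.026605 = 0.0302.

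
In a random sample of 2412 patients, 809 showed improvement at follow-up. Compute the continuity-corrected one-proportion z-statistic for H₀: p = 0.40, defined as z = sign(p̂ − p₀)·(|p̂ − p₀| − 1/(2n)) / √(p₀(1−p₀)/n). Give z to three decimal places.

z = -6.455

The sample proportion is 809/2412 = 0.33541. p̂ − p₀ = -0.064594.
1/(2n) = 0.000207.
Corrected numerator: |-0.064594| − 0.000207 = 0.064387.
Under H₀, SE = √(p₀(1−p₀)/n) = √(0.40·0.60/2412) = √0.000099502 = 0.009975.
z = −0.064387/0.009975 = -6.455.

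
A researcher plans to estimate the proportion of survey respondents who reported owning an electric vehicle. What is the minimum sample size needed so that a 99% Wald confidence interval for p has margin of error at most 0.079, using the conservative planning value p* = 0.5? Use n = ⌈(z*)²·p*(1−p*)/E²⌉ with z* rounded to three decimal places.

The 99% critical value is z* = 2.576.
p*(1−p*) = 0.2500.
(z*)²·p*(1−p*)/E² = 6.635776·0.2500/0.006241 = 265.814.
⌈265.814⌉ = 266.

n = 266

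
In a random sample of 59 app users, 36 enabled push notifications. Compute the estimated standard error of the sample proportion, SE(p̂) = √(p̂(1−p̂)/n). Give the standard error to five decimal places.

SE = 0.06349

Sample proportion p̂ = 36/59 = 0.61017.
p̂(1−p̂) = 0.237863.
Dividing by n and taking the root: √0.004031576 = 0.06349.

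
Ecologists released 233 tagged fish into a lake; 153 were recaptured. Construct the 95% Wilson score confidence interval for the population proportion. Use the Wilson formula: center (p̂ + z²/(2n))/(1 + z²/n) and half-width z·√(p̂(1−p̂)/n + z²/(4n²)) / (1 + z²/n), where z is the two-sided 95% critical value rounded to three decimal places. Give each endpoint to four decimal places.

p̂ = 153/233 = 0.65665; z = 1.960, so z² = 3.841600.
Denominator 1 + z²/n = 1 + 3.841600/233 = 1.016488.
Adjusted center: (0.65665 + z²/(2n))/1.016488 = 0.65411.
Radicand: p̂(1−p̂)/n + z²/(4n²) = 0.000967640 + 0.000017691 = 0.000985331.
Half-width = 1.960·√0.000985331/1.016488 = 0.06053.
Interval: 0.65411 ± 0.06053 → (0.5936, 0.7146).

(0.5936, 0.7146)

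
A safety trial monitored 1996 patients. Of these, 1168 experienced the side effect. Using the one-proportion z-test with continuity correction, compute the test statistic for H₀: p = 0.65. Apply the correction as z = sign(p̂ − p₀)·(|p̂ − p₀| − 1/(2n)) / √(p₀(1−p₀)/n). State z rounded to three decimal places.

The sample proportion is 1168/1996 = 0.58517. p̂ − p₀ = -0.064830.
1/(2n) = 0.000251.
Corrected numerator: |-0.064830| − 0.000251 = 0.064579.
Null standard error: √(0.65·0.35/1996) = √0.000113978 = 0.010676.
z = (−)0.064579/0.010676 = -6.049.

z = -6.049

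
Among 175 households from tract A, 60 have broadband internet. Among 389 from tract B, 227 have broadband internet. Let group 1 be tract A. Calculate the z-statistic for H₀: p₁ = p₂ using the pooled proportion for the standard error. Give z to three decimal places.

p̂₁ = 60/175 = 0.34286, p̂₂ = 227/389 = 0.58355.
Pooling: p̂ = 287/564 = 0.50887.
SE = √[p̂(1−p̂)(1/n₁+1/n₂)] = √[0.50887·0.49113·(1/175+1/389)] ≈ 0.045504.
z = (p̂₁ − p̂₂)/SE = (0.34286 − 0.58355)/0.045504 = -0.24069/0.045504 = -5.289.

z = -5.289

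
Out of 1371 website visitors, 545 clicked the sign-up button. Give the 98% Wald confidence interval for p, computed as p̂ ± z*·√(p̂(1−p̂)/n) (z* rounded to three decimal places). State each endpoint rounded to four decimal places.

p̂ = 545/1371 = 0.39752.
SE = √(p̂(1−p̂)/n) = √(0.239498/1371) = 0.013217.
For 98% confidence, z* = 2.326.
Margin of error: 2.326 × 0.013217 = 0.03074.
CI: 0.39752 ± 0.03074 = (0.3668, 0.4283).

(0.3668, 0.4283)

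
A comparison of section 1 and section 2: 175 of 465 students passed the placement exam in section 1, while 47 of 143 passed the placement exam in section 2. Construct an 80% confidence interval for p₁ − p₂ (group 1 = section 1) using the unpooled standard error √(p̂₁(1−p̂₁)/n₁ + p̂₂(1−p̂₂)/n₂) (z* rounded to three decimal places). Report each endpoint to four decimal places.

p̂₁ = 175/465 = 0.37634, p̂₂ = 47/143 = 0.32867; p̂₁ − p̂₂ = 0.04767.
Unpooled SE = √(p̂₁(1−p̂₁)/n₁ + p̂₂(1−p̂₂)/n₂) = √(0.000504751 + 0.001542982) = 0.045252.
z* = 1.282 at the 80% level. Margin of error = 0.05801.
Interval: 0.04767 ± 0.05801 → (-0.0103, 0.1057).

(-0.0103, 0.1057)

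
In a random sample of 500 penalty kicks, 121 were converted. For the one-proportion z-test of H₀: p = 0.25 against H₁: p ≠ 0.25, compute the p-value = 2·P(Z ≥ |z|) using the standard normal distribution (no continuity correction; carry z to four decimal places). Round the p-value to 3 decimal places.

p-value = 0.680

Sample proportion p̂ = 121/500 = 0.24200.
Under H₀, SE = √(p₀(1−p₀)/n) = √(0.25·0.75/500) = √0.000375000 = 0.019365.
Test statistic (full precision, shown to 4 dp): z = (121/500 − 0.25)/SE₀ ≈ -0.4131.
From the standard normal, 2·P(Z ≥ |z|) = 0.680.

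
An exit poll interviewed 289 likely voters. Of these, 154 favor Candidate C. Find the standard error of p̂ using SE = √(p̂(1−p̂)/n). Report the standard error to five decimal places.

Sample proportion p̂ = 154/289 = 0.53287.
p̂(1−p̂) = 0.248920.
Dividing by n and taking the root: √0.000861315 = 0.02935.

SE = 0.02935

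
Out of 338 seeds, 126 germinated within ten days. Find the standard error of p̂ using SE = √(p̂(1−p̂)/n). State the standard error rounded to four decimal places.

The sample proportion is 126/338 = 0.37278.
p̂(1−p̂) = 0.37278·0.62722 = 0.233815.
Dividing by n and taking the root: √0.000691760 = 0.0263.

SE = 0.0263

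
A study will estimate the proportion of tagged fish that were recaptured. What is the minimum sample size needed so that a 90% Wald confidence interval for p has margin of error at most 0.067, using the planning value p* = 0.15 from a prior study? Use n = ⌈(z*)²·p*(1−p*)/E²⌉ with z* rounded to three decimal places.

n = 77

z* = 1.645 at the 90% level.
p*(1−p*) = 0.15·0.85 = 0.1275.
Required n before rounding: 2.706025 × 0.1275 / 0.067² = 76.859.
⌈76.859⌉ = 77.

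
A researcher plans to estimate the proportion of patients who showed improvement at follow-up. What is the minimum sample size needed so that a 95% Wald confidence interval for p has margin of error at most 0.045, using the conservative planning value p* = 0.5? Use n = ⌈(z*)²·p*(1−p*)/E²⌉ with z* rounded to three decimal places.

n = 475

For 95% confidence, z* = 1.960.
p*(1−p*) = 0.50·0.50 = 0.2500.
(z*)²·p*(1−p*)/E² = 3.841600·0.2500/0.002025 = 474.272.
⌈474.272⌉ = 475.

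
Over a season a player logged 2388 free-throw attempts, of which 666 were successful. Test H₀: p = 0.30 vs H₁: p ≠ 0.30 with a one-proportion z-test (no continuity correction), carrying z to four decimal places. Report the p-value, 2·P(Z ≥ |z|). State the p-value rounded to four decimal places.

p-value = 0.0244

Sample proportion p̂ = 666/2388 = 0.27889.
Null standard error: √(0.30·0.70/2388) = √0.000087940 = 0.009378.
z = (p̂ − p₀)/SE = (666/2388 − 0.30)/0.009378 ≈ -2.2506.
From the standard normal, 2·P(Z ≥ |z|) = 0.0244.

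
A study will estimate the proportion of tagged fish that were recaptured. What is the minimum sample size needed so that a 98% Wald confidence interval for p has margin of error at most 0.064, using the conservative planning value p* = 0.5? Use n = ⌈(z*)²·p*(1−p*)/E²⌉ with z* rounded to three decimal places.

The 98% critical value is z* = 2.326.
p*(1−p*) = 0.50·0.50 = 0.2500.
Required n before rounding: 5.410276 × 0.2500 / 0.064² = 330.217.
Rounding up, n = 331.

n = 331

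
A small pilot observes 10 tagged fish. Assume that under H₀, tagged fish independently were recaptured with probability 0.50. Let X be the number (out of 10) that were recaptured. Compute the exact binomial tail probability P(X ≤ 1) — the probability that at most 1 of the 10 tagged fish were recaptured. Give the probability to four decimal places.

P = 0.0107

X is binomial with n = 10 and p = 0.50.
P(X ≤ 1) = C(10,0)·0.50^0·0.50^10 + C(10,1)·0.50^1·0.50^9.
= 0.000977 + 0.009766 = 0.0107.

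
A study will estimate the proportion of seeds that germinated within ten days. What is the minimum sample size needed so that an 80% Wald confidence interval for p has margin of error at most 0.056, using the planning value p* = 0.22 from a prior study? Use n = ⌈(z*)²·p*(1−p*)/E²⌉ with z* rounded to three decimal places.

For 80% confidence, z* = 1.282.
p*(1−p*) = 0.22·0.78 = 0.1716.
(z*)²·p*(1−p*)/E² = 1.643524·0.1716/0.003136 = 89.933.
Rounding up, n = 90.

n = 90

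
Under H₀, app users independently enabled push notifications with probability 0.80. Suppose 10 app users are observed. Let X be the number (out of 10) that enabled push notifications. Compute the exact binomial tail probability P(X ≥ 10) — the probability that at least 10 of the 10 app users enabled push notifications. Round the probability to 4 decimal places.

X is binomial with n = 10 and p = 0.80.
P(X ≥ 10) = C(10,10)·0.80^10·0.20^0.
= 0.107374 = 0.1074.

P = 0.1074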